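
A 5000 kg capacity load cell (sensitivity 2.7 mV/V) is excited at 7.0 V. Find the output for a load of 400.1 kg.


Vout = rated_output * Vex * (load / capacity).
Vout = 2.7 * 7.0 * (400.1 / 5000)
Vout = 2.7 * 7.0 * 0.08002
Vout = 1.512 mV

1.512 mV


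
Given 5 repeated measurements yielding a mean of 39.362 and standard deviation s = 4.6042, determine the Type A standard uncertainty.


The standard uncertainty for Type A evaluation is u = s / sqrt(n).
u = 4.6042 / sqrt(5)
u = 4.6042 / 2.2361
u = 2.0591

2.0591


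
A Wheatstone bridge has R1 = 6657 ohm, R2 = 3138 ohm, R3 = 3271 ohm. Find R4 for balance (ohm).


At balance: R1*R4 = R2*R3, so R4 = R2*R3/R1.
R4 = 3138 * 3271 / 6657
R4 = 10264398 / 6657
R4 = 1541.9 ohm

1541.9 ohm


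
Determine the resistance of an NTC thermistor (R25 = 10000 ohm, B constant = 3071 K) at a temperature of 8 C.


NTC thermistor equation: Rt = R25 * exp(B * (1/T - 1/T25)).
T in Kelvin: 281.15 K, T25 = 298.15 K
1/T - 1/T25 = 1/281.15 - 1/298.15 = 0.0002028
B * (1/T - 1/T25) = 3071 * 0.0002028 = 0.6228
Rt = 10000 * exp(0.6228) = 18641.6 ohm

18641.6 ohm


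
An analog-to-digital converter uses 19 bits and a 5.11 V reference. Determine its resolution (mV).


The resolution (LSB) of an ADC is Vref / 2^n.
LSB = 5.11 / 2^19
LSB = 5.11 / 524288
LSB = 9.75e-06 V = 0.00974655 mV

0.00974655 mV


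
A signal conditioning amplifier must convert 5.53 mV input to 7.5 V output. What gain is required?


Gain = Vout / Vin (converting to same units).
G = 7.5 V / 5.53 mV
G = 7500.0 mV / 5.53 mV
G = 1356.24

1356.24


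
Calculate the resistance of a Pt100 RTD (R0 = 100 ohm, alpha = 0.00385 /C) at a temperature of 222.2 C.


The RTD equation: Rt = R0 * (1 + alpha * T).
Rt = 100 * (1 + 0.00385 * 222.2)
Rt = 100 * (1 + 0.85547)
Rt = 100 * 1.85547
Rt = 185.547 ohm

185.547 ohm


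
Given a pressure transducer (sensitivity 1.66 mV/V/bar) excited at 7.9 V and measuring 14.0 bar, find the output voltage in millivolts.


Output = sensitivity * Vex * P.
Vout = 1.66 * 7.9 * 14.0
Vout = 13.114 * 14.0
Vout = 183.6 mV

183.6 mV


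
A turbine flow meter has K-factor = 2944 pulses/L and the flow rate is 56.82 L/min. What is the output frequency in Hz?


Frequency = K * Q / 60 (converting L/min to L/s).
f = 2944 * 56.82 / 60
f = 167278.08 / 60
f = 2787.97 Hz

2787.97 Hz


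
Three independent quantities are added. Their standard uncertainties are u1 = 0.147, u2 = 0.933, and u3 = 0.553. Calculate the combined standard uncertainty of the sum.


For a sum of independent quantities, uc = sqrt(u1^2 + u2^2 + u3^2).
uc = sqrt(0.147^2 + 0.933^2 + 0.553^2)
uc = sqrt(0.021609 + 0.870489 + 0.305809)
uc = 1.0945

1.0945


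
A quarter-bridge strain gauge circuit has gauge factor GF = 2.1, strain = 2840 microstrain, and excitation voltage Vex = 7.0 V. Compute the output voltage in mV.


Quarter bridge output: Vout = (GF * epsilon * Vex) / 4.
Vout = (2.1 * 2840e-6 * 7.0) / 4
Vout = 0.041748 / 4 V
Vout = 0.010437 V = 10.437 mV

10.437 mV


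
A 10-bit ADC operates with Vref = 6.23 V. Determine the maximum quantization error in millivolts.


The maximum quantization error is +/- LSB/2.
LSB = Vref / 2^n = 6.23 / 1024 = 0.00608398 V
Max error = LSB / 2 = 0.00608398 / 2 = 0.00304199 V
Max error = 3.042 mV

3.042 mV


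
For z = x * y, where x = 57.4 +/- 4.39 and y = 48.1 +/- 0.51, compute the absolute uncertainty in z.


For a product z = x*y, the relative uncertainty is:
uz/z = sqrt((ux/x)^2 + (uy/y)^2)
Relative uncertainties: ux/x = 4.39/57.4 = 0.076481
uy/y = 0.51/48.1 = 0.010603
z = 57.4 * 48.1 = 2760.9
uz = 2760.9 * sqrt(0.076481^2 + 0.010603^2) = 213.179

213.179


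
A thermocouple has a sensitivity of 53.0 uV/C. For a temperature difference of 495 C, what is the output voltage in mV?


The thermocouple output V = sensitivity * dT.
V = 53.0 uV/C * 495 C
V = 26235.0 uV
V = 26.235 mV

26.235 mV


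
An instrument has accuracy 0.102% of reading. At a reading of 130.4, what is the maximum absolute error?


Absolute error = (accuracy% / 100) * reading.
Error = (0.102 / 100) * 130.4
Error = 0.00102 * 130.4
Error = 0.133

0.133


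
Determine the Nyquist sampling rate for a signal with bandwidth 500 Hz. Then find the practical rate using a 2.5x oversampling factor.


By Nyquist theorem, fs_min = 2 * fmax.
fs_min = 2 * 500 = 1000 Hz
Practical rate = 2.5 * fs_min = 2.5 * 1000 = 2500 Hz

fs_min = 1000 Hz, fs_practical = 2500 Hz


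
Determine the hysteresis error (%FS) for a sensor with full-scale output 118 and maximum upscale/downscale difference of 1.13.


Hysteresis = (max difference / full scale) * 100%.
H = (1.13 / 118) * 100
H = 0.958 %FS

0.958 %FS


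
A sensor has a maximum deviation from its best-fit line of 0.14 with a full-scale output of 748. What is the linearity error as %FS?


Linearity error = (max deviation / full scale) * 100%.
Linearity = (0.14 / 748) * 100
Linearity = 0.019 %FS

0.019 %FS


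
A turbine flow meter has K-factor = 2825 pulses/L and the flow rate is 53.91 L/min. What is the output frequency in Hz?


Frequency = K * Q / 60 (converting L/min to L/s).
f = 2825 * 53.91 / 60
f = 152295.75 / 60
f = 2538.26 Hz

2538.26 Hz


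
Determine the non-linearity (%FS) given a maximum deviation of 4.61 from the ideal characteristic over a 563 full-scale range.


Linearity error = (max deviation / full scale) * 100%.
Linearity = (4.61 / 563) * 100
Linearity = 0.819 %FS

0.819 %FS


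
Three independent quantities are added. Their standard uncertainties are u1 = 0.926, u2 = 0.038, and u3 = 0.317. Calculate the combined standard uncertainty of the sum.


For a sum of independent quantities, uc = sqrt(u1^2 + u2^2 + u3^2).
uc = sqrt(0.926^2 + 0.038^2 + 0.317^2)
uc = sqrt(0.857476 + 0.001444 + 0.100489)
uc = 0.9795

0.9795


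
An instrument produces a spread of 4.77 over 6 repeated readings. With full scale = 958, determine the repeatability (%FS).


Repeatability = (spread / full scale) * 100%.
R = (4.77 / 958) * 100
R = 0.498 %FS

0.498 %FS


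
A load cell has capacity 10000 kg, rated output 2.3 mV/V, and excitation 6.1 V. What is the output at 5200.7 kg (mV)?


Vout = rated_output * Vex * (load / capacity).
Vout = 2.3 * 6.1 * (5200.7 / 10000)
Vout = 2.3 * 6.1 * 0.52007
Vout = 7.297 mV

7.297 mV


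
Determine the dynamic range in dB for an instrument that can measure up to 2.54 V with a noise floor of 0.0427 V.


Dynamic range = 20 * log10(Vmax / Vnoise).
DR = 20 * log10(2.54 / 0.0427)
DR = 20 * log10(59.48)
DR = 35.49 dB

35.49 dB


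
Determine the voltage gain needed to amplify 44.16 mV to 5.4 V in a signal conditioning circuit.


Gain = Vout / Vin (converting to same units).
G = 5.4 V / 44.16 mV
G = 5400.0 mV / 44.16 mV
G = 122.28

122.28


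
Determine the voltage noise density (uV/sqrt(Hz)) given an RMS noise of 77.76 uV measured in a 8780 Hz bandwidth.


Noise spectral density = Vrms / sqrt(BW).
NSD = 77.76 / sqrt(8780)
NSD = 77.76 / 93.7017
NSD = 0.8299 uV/sqrt(Hz)

0.8299 uV/sqrt(Hz)


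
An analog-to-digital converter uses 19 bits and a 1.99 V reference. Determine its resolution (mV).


The resolution (LSB) of an ADC is Vref / 2^n.
LSB = 1.99 / 2^19
LSB = 1.99 / 524288
LSB = 3.8e-06 V = 0.00379562 mV

0.00379562 mV


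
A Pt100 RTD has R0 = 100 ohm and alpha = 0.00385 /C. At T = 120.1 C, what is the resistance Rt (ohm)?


The RTD equation: Rt = R0 * (1 + alpha * T).
Rt = 100 * (1 + 0.00385 * 120.1)
Rt = 100 * (1 + 0.462385)
Rt = 100 * 1.462385
Rt = 146.239 ohm

146.239 ohm


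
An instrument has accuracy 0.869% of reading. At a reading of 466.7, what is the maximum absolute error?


Absolute error = (accuracy% / 100) * reading.
Error = (0.869 / 100) * 466.7
Error = 0.00869 * 466.7
Error = 4.0556

4.0556


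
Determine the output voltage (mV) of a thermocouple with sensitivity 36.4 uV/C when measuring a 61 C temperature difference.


The thermocouple output V = sensitivity * dT.
V = 36.4 uV/C * 61 C
V = 2220.4 uV
V = 2.22 mV

2.22 mV


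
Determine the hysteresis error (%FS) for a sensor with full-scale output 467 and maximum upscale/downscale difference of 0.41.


Hysteresis = (max difference / full scale) * 100%.
H = (0.41 / 467) * 100
H = 0.088 %FS

0.088 %FS


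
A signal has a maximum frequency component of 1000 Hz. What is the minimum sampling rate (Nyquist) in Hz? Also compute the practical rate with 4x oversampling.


By Nyquist theorem, fs_min = 2 * fmax.
fs_min = 2 * 1000 = 2000 Hz
Practical rate = 4 * fs_min = 4 * 2000 = 8000 Hz

fs_min = 2000 Hz, fs_practical = 8000 Hz


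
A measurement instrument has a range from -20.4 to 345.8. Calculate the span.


Span = upper range - lower range.
Span = 345.8 - (-20.4)
Span = 366.2

366.2


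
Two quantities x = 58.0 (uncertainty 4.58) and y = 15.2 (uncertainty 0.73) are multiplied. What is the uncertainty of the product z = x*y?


For a product z = x*y, the relative uncertainty is:
uz/z = sqrt((ux/x)^2 + (uy/y)^2)
Relative uncertainties: ux/x = 4.58/58.0 = 0.078966
uy/y = 0.73/15.2 = 0.048026
z = 58.0 * 15.2 = 881.6
uz = 881.6 * sqrt(0.078966^2 + 0.048026^2) = 81.48

81.48


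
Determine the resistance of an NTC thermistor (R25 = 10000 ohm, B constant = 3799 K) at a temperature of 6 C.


NTC thermistor equation: Rt = R25 * exp(B * (1/T - 1/T25)).
T in Kelvin: 279.15 K, T25 = 298.15 K
1/T - 1/T25 = 1/279.15 - 1/298.15 = 0.00022829
B * (1/T - 1/T25) = 3799 * 0.00022829 = 0.8673
Rt = 10000 * exp(0.8673) = 23803.9 ohm

23803.9 ohm


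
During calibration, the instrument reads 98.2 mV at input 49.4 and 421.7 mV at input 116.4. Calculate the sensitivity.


Sensitivity = (y2 - y1) / (x2 - x1).
S = (421.7 - 98.2) / (116.4 - 49.4)
S = 323.5 / 67.0
S = 4.8284 mV/unit

4.8284 mV/unit


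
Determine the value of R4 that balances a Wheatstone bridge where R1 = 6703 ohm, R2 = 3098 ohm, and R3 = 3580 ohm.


At balance: R1*R4 = R2*R3, so R4 = R2*R3/R1.
R4 = 3098 * 3580 / 6703
R4 = 11090840 / 6703
R4 = 1654.61 ohm

1654.61 ohm


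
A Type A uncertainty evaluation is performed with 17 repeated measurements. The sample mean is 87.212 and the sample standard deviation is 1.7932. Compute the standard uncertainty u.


The standard uncertainty for Type A evaluation is u = s / sqrt(n).
u = 1.7932 / sqrt(17)
u = 1.7932 / 4.1231
u = 0.4349

0.4349


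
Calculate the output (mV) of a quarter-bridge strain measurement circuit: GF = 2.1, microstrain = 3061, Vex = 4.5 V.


Quarter bridge output: Vout = (GF * epsilon * Vex) / 4.
Vout = (2.1 * 3061e-6 * 4.5) / 4
Vout = 0.02892645 / 4 V
Vout = 0.00723161 V = 7.2316 mV

7.2316 mV


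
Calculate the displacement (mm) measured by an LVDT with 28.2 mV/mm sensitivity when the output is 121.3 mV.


Displacement = Vout / sensitivity.
d = 121.3 / 28.2
d = 4.301 mm

4.301 mm


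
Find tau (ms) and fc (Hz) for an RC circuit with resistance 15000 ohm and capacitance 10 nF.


Time constant: tau = R * C.
tau = 15000 * 1.00e-08 = 0.00015 s
tau = 0.15 ms
Cutoff frequency: fc = 1 / (2*pi*R*C).
fc = 1 / (2*pi*0.00015) = 1061.03 Hz

tau = 0.15 ms, fc = 1061.03 Hz


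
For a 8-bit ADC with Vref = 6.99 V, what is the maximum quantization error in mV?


The maximum quantization error is +/- LSB/2.
LSB = Vref / 2^n = 6.99 / 256 = 0.02730469 V
Max error = LSB / 2 = 0.02730469 / 2 = 0.01365234 V
Max error = 13.6523 mV

13.6523 mV


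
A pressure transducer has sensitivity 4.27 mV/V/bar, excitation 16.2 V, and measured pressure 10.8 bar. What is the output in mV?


Output = sensitivity * Vex * P.
Vout = 4.27 * 16.2 * 10.8
Vout = 69.174 * 10.8
Vout = 747.08 mV

747.08 mV


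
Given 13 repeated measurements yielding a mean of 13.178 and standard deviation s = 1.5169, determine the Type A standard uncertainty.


The standard uncertainty for Type A evaluation is u = s / sqrt(n).
u = 1.5169 / sqrt(13)
u = 1.5169 / 3.6056
u = 0.4207

0.4207


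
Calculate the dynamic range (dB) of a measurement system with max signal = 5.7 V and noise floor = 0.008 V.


Dynamic range = 20 * log10(Vmax / Vnoise).
DR = 20 * log10(5.7 / 0.008)
DR = 20 * log10(712.5)
DR = 57.06 dB

57.06 dB


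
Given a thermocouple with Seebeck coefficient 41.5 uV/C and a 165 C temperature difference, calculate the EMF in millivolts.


The thermocouple output V = sensitivity * dT.
V = 41.5 uV/C * 165 C
V = 6847.5 uV
V = 6.848 mV

6.848 mV


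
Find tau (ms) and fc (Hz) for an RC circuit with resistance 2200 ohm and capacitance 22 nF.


Time constant: tau = R * C.
tau = 2200 * 2.20e-08 = 4.84e-05 s
tau = 0.0484 ms
Cutoff frequency: fc = 1 / (2*pi*R*C).
fc = 1 / (2*pi*4.84e-05) = 3288.33 Hz

tau = 0.0484 ms, fc = 3288.33 Hz


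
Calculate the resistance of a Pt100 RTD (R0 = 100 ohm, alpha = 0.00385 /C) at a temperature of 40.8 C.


The RTD equation: Rt = R0 * (1 + alpha * T).
Rt = 100 * (1 + 0.00385 * 40.8)
Rt = 100 * (1 + 0.15708)
Rt = 100 * 1.15708
Rt = 115.708 ohm

115.708 ohm


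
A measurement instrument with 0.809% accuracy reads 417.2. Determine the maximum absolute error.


Absolute error = (accuracy% / 100) * reading.
Error = (0.809 / 100) * 417.2
Error = 0.00809 * 417.2
Error = 3.3751

3.3751


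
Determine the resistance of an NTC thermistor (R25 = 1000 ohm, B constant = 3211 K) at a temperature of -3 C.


NTC thermistor equation: Rt = R25 * exp(B * (1/T - 1/T25)).
T in Kelvin: 270.15 K, T25 = 298.15 K
1/T - 1/T25 = 1/270.15 - 1/298.15 = 0.00034763
B * (1/T - 1/T25) = 3211 * 0.00034763 = 1.1162
Rt = 1000 * exp(1.1162) = 3053.4 ohm

3053.4 ohm


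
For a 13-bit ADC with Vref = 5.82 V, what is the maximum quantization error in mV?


The maximum quantization error is +/- LSB/2.
LSB = Vref / 2^n = 5.82 / 8192 = 0.00071045 V
Max error = LSB / 2 = 0.00071045 / 2 = 0.00035522 V
Max error = 0.3552 mV

0.3552 mV


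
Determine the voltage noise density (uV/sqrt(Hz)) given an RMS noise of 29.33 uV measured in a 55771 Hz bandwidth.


Noise spectral density = Vrms / sqrt(BW).
NSD = 29.33 / sqrt(55771)
NSD = 29.33 / 236.1588
NSD = 0.1242 uV/sqrt(Hz)

0.1242 uV/sqrt(Hz)


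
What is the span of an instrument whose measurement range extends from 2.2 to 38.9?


Span = upper range - lower range.
Span = 38.9 - (2.2)
Span = 36.7

36.7


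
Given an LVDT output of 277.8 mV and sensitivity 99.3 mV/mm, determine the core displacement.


Displacement = Vout / sensitivity.
d = 277.8 / 99.3
d = 2.798 mm

2.798 mm


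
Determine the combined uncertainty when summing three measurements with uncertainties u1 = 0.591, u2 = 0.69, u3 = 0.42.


For a sum of independent quantities, uc = sqrt(u1^2 + u2^2 + u3^2).
uc = sqrt(0.591^2 + 0.69^2 + 0.42^2)
uc = sqrt(0.349281 + 0.4761 + 0.1764)
uc = 1.0009

1.0009


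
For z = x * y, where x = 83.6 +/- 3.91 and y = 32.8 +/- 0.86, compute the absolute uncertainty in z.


For a product z = x*y, the relative uncertainty is:
uz/z = sqrt((ux/x)^2 + (uy/y)^2)
Relative uncertainties: ux/x = 3.91/83.6 = 0.04677
uy/y = 0.86/32.8 = 0.02622
z = 83.6 * 32.8 = 2742.1
uz = 2742.1 * sqrt(0.04677^2 + 0.02622^2) = 147.026

147.026


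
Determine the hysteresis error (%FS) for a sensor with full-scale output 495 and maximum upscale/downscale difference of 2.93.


Hysteresis = (max difference / full scale) * 100%.
H = (2.93 / 495) * 100
H = 0.592 %FS

0.592 %FS


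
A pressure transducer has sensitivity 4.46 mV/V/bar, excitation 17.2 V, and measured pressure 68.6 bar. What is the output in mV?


Output = sensitivity * Vex * P.
Vout = 4.46 * 17.2 * 68.6
Vout = 76.712 * 68.6
Vout = 5262.44 mV

5262.44 mV


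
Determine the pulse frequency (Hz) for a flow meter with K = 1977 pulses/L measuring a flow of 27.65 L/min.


Frequency = K * Q / 60 (converting L/min to L/s).
f = 1977 * 27.65 / 60
f = 54664.05 / 60
f = 911.07 Hz

911.07 Hz


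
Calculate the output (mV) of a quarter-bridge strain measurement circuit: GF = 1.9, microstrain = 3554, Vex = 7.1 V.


Quarter bridge output: Vout = (GF * epsilon * Vex) / 4.
Vout = (1.9 * 3554e-6 * 7.1) / 4
Vout = 0.04794346 / 4 V
Vout = 0.01198586 V = 11.9859 mV

11.9859 mV


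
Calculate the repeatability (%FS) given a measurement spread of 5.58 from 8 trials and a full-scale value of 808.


Repeatability = (spread / full scale) * 100%.
R = (5.58 / 808) * 100
R = 0.691 %FS

0.691 %FS


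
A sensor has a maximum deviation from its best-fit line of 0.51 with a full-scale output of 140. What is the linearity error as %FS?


Linearity error = (max deviation / full scale) * 100%.
Linearity = (0.51 / 140) * 100
Linearity = 0.364 %FS

0.364 %FS


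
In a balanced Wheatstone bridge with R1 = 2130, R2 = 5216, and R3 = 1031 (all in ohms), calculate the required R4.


At balance: R1*R4 = R2*R3, so R4 = R2*R3/R1.
R4 = 5216 * 1031 / 2130
R4 = 5377696 / 2130
R4 = 2524.74 ohm

2524.74 ohm


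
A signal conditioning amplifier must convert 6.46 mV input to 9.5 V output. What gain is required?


Gain = Vout / Vin (converting to same units).
G = 9.5 V / 6.46 mV
G = 9500.0 mV / 6.46 mV
G = 1470.59

1470.59


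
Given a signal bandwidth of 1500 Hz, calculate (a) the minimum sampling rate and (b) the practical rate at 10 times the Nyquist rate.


By Nyquist theorem, fs_min = 2 * fmax.
fs_min = 2 * 1500 = 3000 Hz
Practical rate = 10 * fs_min = 10 * 3000 = 30000 Hz

fs_min = 3000 Hz, fs_practical = 30000 Hz


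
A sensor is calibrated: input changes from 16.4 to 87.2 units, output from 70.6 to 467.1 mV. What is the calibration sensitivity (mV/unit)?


Sensitivity = (y2 - y1) / (x2 - x1).
S = (467.1 - 70.6) / (87.2 - 16.4)
S = 396.5 / 70.8
S = 5.6003 mV/unit

5.6003 mV/unit


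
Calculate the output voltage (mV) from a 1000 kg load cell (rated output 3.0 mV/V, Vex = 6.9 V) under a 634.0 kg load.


Vout = rated_output * Vex * (load / capacity).
Vout = 3.0 * 6.9 * (634.0 / 1000)
Vout = 3.0 * 6.9 * 0.634
Vout = 13.124 mV

13.124 mV


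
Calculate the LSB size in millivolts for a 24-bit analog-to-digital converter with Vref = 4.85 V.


The resolution (LSB) of an ADC is Vref / 2^n.
LSB = 4.85 / 2^24
LSB = 4.85 / 16777216
LSB = 2.9e-07 V = 0.00028908 mV

0.00028908 mV


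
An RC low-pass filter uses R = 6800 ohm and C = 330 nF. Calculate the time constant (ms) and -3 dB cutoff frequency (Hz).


Time constant: tau = R * C.
tau = 6800 * 3.30e-07 = 0.002244 s
tau = 2.244 ms
Cutoff frequency: fc = 1 / (2*pi*R*C).
fc = 1 / (2*pi*0.002244) = 70.92 Hz

tau = 2.244 ms, fc = 70.92 Hz


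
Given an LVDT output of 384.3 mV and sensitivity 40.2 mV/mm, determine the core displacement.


Displacement = Vout / sensitivity.
d = 384.3 / 40.2
d = 9.56 mm

9.56 mm


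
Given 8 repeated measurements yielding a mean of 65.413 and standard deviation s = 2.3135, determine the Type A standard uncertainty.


The standard uncertainty for Type A evaluation is u = s / sqrt(n).
u = 2.3135 / sqrt(8)
u = 2.3135 / 2.8284
u = 0.8179

0.8179


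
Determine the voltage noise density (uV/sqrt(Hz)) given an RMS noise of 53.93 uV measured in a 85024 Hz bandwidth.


Noise spectral density = Vrms / sqrt(BW).
NSD = 53.93 / sqrt(85024)
NSD = 53.93 / 291.5888
NSD = 0.185 uV/sqrt(Hz)

0.185 uV/sqrt(Hz)


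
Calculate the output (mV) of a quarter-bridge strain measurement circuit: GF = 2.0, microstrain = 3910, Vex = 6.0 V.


Quarter bridge output: Vout = (GF * epsilon * Vex) / 4.
Vout = (2.0 * 3910e-6 * 6.0) / 4
Vout = 0.04692 / 4 V
Vout = 0.01173 V = 11.73 mV

11.73 mV


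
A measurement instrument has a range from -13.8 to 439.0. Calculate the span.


Span = upper range - lower range.
Span = 439.0 - (-13.8)
Span = 452.8

452.8


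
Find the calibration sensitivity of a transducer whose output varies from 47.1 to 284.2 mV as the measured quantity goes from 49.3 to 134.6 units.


Sensitivity = (y2 - y1) / (x2 - x1).
S = (284.2 - 47.1) / (134.6 - 49.3)
S = 237.1 / 85.3
S = 2.7796 mV/unit

2.7796 mV/unit


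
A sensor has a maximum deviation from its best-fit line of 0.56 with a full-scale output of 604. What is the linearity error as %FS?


Linearity error = (max deviation / full scale) * 100%.
Linearity = (0.56 / 604) * 100
Linearity = 0.093 %FS

0.093 %FS


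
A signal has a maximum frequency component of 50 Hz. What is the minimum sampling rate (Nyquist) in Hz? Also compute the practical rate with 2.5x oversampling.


By Nyquist theorem, fs_min = 2 * fmax.
fs_min = 2 * 50 = 100 Hz
Practical rate = 2.5 * fs_min = 2.5 * 100 = 250 Hz

fs_min = 100 Hz, fs_practical = 250 Hz


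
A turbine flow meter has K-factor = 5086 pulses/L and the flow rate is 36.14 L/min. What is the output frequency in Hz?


Frequency = K * Q / 60 (converting L/min to L/s).
f = 5086 * 36.14 / 60
f = 183808.04 / 60
f = 3063.47 Hz

3063.47 Hz


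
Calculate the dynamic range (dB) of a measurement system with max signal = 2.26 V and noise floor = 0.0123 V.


Dynamic range = 20 * log10(Vmax / Vnoise).
DR = 20 * log10(2.26 / 0.0123)
DR = 20 * log10(183.74)
DR = 45.28 dB

45.28 dB


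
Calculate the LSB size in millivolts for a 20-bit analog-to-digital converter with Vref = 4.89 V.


The resolution (LSB) of an ADC is Vref / 2^n.
LSB = 4.89 / 2^20
LSB = 4.89 / 1048576
LSB = 4.66e-06 V = 0.00466347 mV

0.00466347 mV


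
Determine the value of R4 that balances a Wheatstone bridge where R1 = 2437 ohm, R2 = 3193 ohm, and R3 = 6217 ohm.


At balance: R1*R4 = R2*R3, so R4 = R2*R3/R1.
R4 = 3193 * 6217 / 2437
R4 = 19850881 / 2437
R4 = 8145.62 ohm

8145.62 ohm


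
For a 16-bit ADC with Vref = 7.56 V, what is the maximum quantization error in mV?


The maximum quantization error is +/- LSB/2.
LSB = Vref / 2^n = 7.56 / 65536 = 0.00011536 V
Max error = LSB / 2 = 0.00011536 / 2 = 5.768e-05 V
Max error = 0.0577 mV

0.0577 mV


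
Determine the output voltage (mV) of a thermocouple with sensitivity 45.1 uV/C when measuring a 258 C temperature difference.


The thermocouple output V = sensitivity * dT.
V = 45.1 uV/C * 258 C
V = 11635.8 uV
V = 11.636 mV

11.636 mV


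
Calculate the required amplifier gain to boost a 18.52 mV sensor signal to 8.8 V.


Gain = Vout / Vin (converting to same units).
G = 8.8 V / 18.52 mV
G = 8800.0 mV / 18.52 mV
G = 475.16

475.16


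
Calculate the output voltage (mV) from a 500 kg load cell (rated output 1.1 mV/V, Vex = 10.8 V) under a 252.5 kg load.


Vout = rated_output * Vex * (load / capacity).
Vout = 1.1 * 10.8 * (252.5 / 500)
Vout = 1.1 * 10.8 * 0.505
Vout = 5.999 mV

5.999 mV


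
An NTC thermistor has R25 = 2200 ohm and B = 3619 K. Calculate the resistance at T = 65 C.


NTC thermistor equation: Rt = R25 * exp(B * (1/T - 1/T25)).
T in Kelvin: 338.15 K, T25 = 298.15 K
1/T - 1/T25 = 1/338.15 - 1/298.15 = -0.00039675
B * (1/T - 1/T25) = 3619 * -0.00039675 = -1.4358
Rt = 2200 * exp(-1.4358) = 523.4 ohm

523.4 ohm


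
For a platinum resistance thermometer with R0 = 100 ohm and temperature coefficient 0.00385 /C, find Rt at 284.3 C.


The RTD equation: Rt = R0 * (1 + alpha * T).
Rt = 100 * (1 + 0.00385 * 284.3)
Rt = 100 * (1 + 1.094555)
Rt = 100 * 2.094555
Rt = 209.456 ohm

209.456 ohm


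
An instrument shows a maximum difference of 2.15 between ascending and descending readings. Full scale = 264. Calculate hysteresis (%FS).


Hysteresis = (max difference / full scale) * 100%.
H = (2.15 / 264) * 100
H = 0.814 %FS

0.814 %FS


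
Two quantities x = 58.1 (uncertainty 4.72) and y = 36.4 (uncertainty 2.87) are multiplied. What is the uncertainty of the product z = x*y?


For a product z = x*y, the relative uncertainty is:
uz/z = sqrt((ux/x)^2 + (uy/y)^2)
Relative uncertainties: ux/x = 4.72/58.1 = 0.081239
uy/y = 2.87/36.4 = 0.078846
z = 58.1 * 36.4 = 2114.8
uz = 2114.8 * sqrt(0.081239^2 + 0.078846^2) = 239.421

239.421


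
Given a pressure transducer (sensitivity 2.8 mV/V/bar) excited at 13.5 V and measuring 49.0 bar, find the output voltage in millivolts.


Output = sensitivity * Vex * P.
Vout = 2.8 * 13.5 * 49.0
Vout = 37.8 * 49.0
Vout = 1852.2 mV

1852.2 mV


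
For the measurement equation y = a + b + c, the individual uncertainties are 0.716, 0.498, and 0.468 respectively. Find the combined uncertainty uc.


For a sum of independent quantities, uc = sqrt(u1^2 + u2^2 + u3^2).
uc = sqrt(0.716^2 + 0.498^2 + 0.468^2)
uc = sqrt(0.512656 + 0.248004 + 0.219024)
uc = 0.9898

0.9898


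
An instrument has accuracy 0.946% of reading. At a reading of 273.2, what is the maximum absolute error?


Absolute error = (accuracy% / 100) * reading.
Error = (0.946 / 100) * 273.2
Error = 0.00946 * 273.2
Error = 2.5845

2.5845


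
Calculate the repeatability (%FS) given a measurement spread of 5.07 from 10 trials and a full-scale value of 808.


Repeatability = (spread / full scale) * 100%.
R = (5.07 / 808) * 100
R = 0.627 %FS

0.627 %FS


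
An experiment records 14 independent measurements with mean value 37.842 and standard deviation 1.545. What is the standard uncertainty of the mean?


The standard uncertainty for Type A evaluation is u = s / sqrt(n).
u = 1.545 / sqrt(14)
u = 1.545 / 3.7417
u = 0.4129

0.4129


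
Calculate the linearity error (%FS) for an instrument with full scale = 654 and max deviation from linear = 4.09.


Linearity error = (max deviation / full scale) * 100%.
Linearity = (4.09 / 654) * 100
Linearity = 0.625 %FS

0.625 %FS


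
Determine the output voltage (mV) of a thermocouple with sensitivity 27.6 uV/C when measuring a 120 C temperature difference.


The thermocouple output V = sensitivity * dT.
V = 27.6 uV/C * 120 C
V = 3312.0 uV
V = 3.312 mV

3.312 mV


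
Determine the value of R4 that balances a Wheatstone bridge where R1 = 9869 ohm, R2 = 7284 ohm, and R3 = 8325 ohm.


At balance: R1*R4 = R2*R3, so R4 = R2*R3/R1.
R4 = 7284 * 8325 / 9869
R4 = 60639300 / 9869
R4 = 6144.42 ohm

6144.42 ohm


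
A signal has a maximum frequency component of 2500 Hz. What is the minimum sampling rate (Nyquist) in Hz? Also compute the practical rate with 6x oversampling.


By Nyquist theorem, fs_min = 2 * fmax.
fs_min = 2 * 2500 = 5000 Hz
Practical rate = 6 * fs_min = 6 * 5000 = 30000 Hz

fs_min = 5000 Hz, fs_practical = 30000 Hz


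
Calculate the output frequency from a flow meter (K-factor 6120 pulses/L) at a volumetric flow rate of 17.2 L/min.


Frequency = K * Q / 60 (converting L/min to L/s).
f = 6120 * 17.2 / 60
f = 105264.0 / 60
f = 1754.4 Hz

1754.4 Hz


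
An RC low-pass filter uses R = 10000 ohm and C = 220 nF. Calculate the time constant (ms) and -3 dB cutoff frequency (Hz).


Time constant: tau = R * C.
tau = 10000 * 2.20e-07 = 0.0022 s
tau = 2.2 ms
Cutoff frequency: fc = 1 / (2*pi*R*C).
fc = 1 / (2*pi*0.0022) = 72.34 Hz

tau = 2.2 ms, fc = 72.34 Hz


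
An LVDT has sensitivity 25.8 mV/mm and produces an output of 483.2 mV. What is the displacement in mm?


Displacement = Vout / sensitivity.
d = 483.2 / 25.8
d = 18.729 mm

18.729 mm


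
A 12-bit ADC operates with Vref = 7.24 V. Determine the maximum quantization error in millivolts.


The maximum quantization error is +/- LSB/2.
LSB = Vref / 2^n = 7.24 / 4096 = 0.00176758 V
Max error = LSB / 2 = 0.00176758 / 2 = 0.00088379 V
Max error = 0.8838 mV

0.8838 mV


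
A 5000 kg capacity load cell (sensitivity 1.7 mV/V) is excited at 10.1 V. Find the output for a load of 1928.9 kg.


Vout = rated_output * Vex * (load / capacity).
Vout = 1.7 * 10.1 * (1928.9 / 5000)
Vout = 1.7 * 10.1 * 0.38578
Vout = 6.624 mV

6.624 mV


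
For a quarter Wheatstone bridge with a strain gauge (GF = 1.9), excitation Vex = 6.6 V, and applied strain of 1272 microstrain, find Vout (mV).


Quarter bridge output: Vout = (GF * epsilon * Vex) / 4.
Vout = (1.9 * 1272e-6 * 6.6) / 4
Vout = 0.01595088 / 4 V
Vout = 0.00398772 V = 3.9877 mV

3.9877 mV


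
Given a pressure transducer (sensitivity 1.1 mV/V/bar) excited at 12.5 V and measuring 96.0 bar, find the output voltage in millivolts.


Output = sensitivity * Vex * P.
Vout = 1.1 * 12.5 * 96.0
Vout = 13.75 * 96.0
Vout = 1320.0 mV

1320.0 mV


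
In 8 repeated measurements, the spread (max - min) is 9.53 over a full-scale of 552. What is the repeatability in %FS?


Repeatability = (spread / full scale) * 100%.
R = (9.53 / 552) * 100
R = 1.726 %FS

1.726 %FS


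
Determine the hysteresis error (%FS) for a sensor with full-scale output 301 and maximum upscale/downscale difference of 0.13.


Hysteresis = (max difference / full scale) * 100%.
H = (0.13 / 301) * 100
H = 0.043 %FS

0.043 %FS


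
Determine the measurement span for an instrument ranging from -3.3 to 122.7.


Span = upper range - lower range.
Span = 122.7 - (-3.3)
Span = 126.0

126.0


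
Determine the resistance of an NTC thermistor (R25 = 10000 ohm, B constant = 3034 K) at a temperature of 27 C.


NTC thermistor equation: Rt = R25 * exp(B * (1/T - 1/T25)).
T in Kelvin: 300.15 K, T25 = 298.15 K
1/T - 1/T25 = 1/300.15 - 1/298.15 = -2.235e-05
B * (1/T - 1/T25) = 3034 * -2.235e-05 = -0.0678
Rt = 10000 * exp(-0.0678) = 9344.4 ohm

9344.4 ohm


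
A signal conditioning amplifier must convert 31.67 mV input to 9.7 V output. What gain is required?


Gain = Vout / Vin (converting to same units).
G = 9.7 V / 31.67 mV
G = 9700.0 mV / 31.67 mV
G = 306.28

306.28


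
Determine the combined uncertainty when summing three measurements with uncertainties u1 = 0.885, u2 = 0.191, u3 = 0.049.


For a sum of independent quantities, uc = sqrt(u1^2 + u2^2 + u3^2).
uc = sqrt(0.885^2 + 0.191^2 + 0.049^2)
uc = sqrt(0.783225 + 0.036481 + 0.002401)
uc = 0.9067

0.9067


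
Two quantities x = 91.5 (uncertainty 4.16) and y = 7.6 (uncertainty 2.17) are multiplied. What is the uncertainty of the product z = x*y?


For a product z = x*y, the relative uncertainty is:
uz/z = sqrt((ux/x)^2 + (uy/y)^2)
Relative uncertainties: ux/x = 4.16/91.5 = 0.045464
uy/y = 2.17/7.6 = 0.285526
z = 91.5 * 7.6 = 695.4
uz = 695.4 * sqrt(0.045464^2 + 0.285526^2) = 201.056

201.056


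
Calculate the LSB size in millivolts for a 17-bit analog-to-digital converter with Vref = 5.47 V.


The resolution (LSB) of an ADC is Vref / 2^n.
LSB = 5.47 / 2^17
LSB = 5.47 / 131072
LSB = 4.173e-05 V = 0.04173279 mV

0.04173279 mV


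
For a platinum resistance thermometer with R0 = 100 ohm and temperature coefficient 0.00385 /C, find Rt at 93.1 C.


The RTD equation: Rt = R0 * (1 + alpha * T).
Rt = 100 * (1 + 0.00385 * 93.1)
Rt = 100 * (1 + 0.358435)
Rt = 100 * 1.358435
Rt = 135.844 ohm

135.844 ohm


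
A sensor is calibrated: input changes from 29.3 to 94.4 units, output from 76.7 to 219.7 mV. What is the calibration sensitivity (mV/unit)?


Sensitivity = (y2 - y1) / (x2 - x1).
S = (219.7 - 76.7) / (94.4 - 29.3)
S = 143.0 / 65.1
S = 2.1966 mV/unit

2.1966 mV/unit


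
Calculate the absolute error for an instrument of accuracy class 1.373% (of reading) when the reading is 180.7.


Absolute error = (accuracy% / 100) * reading.
Error = (1.373 / 100) * 180.7
Error = 0.01373 * 180.7
Error = 2.481

2.481


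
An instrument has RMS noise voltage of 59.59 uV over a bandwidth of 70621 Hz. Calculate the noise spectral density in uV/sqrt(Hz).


Noise spectral density = Vrms / sqrt(BW).
NSD = 59.59 / sqrt(70621)
NSD = 59.59 / 265.7461
NSD = 0.2242 uV/sqrt(Hz)

0.2242 uV/sqrt(Hz)


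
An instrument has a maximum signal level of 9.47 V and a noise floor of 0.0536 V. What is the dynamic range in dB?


Dynamic range = 20 * log10(Vmax / Vnoise).
DR = 20 * log10(9.47 / 0.0536)
DR = 20 * log10(176.68)
DR = 44.94 dB

44.94 dB


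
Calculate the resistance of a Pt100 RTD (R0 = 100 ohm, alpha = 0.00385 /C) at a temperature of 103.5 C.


The RTD equation: Rt = R0 * (1 + alpha * T).
Rt = 100 * (1 + 0.00385 * 103.5)
Rt = 100 * (1 + 0.398475)
Rt = 100 * 1.398475
Rt = 139.847 ohm

139.847 ohm


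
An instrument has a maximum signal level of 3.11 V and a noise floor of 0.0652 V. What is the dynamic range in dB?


Dynamic range = 20 * log10(Vmax / Vnoise).
DR = 20 * log10(3.11 / 0.0652)
DR = 20 * log10(47.7)
DR = 33.57 dB

33.57 dB


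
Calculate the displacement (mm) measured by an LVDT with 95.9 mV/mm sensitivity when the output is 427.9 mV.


Displacement = Vout / sensitivity.
d = 427.9 / 95.9
d = 4.462 mm

4.462 mm


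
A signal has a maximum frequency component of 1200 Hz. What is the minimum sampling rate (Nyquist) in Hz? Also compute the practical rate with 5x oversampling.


By Nyquist theorem, fs_min = 2 * fmax.
fs_min = 2 * 1200 = 2400 Hz
Practical rate = 5 * fs_min = 5 * 2400 = 12000 Hz

fs_min = 2400 Hz, fs_practical = 12000 Hz


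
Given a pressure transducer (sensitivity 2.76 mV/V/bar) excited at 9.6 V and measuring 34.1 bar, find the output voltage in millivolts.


Output = sensitivity * Vex * P.
Vout = 2.76 * 9.6 * 34.1
Vout = 26.496 * 34.1
Vout = 903.51 mV

903.51 mV


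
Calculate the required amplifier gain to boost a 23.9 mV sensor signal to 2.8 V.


Gain = Vout / Vin (converting to same units).
G = 2.8 V / 23.9 mV
G = 2800.0 mV / 23.9 mV
G = 117.15

117.15


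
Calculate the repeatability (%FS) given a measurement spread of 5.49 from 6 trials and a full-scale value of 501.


Repeatability = (spread / full scale) * 100%.
R = (5.49 / 501) * 100
R = 1.096 %FS

1.096 %FS


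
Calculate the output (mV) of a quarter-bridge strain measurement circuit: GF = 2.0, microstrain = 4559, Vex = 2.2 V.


Quarter bridge output: Vout = (GF * epsilon * Vex) / 4.
Vout = (2.0 * 4559e-6 * 2.2) / 4
Vout = 0.0200596 / 4 V
Vout = 0.0050149 V = 5.0149 mV

5.0149 mV


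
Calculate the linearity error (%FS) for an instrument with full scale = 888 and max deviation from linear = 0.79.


Linearity error = (max deviation / full scale) * 100%.
Linearity = (0.79 / 888) * 100
Linearity = 0.089 %FS

0.089 %FS


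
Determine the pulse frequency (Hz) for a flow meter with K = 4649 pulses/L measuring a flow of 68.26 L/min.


Frequency = K * Q / 60 (converting L/min to L/s).
f = 4649 * 68.26 / 60
f = 317340.74 / 60
f = 5289.01 Hz

5289.01 Hz


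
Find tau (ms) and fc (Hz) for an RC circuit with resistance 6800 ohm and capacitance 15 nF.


Time constant: tau = R * C.
tau = 6800 * 1.50e-08 = 0.000102 s
tau = 0.102 ms
Cutoff frequency: fc = 1 / (2*pi*R*C).
fc = 1 / (2*pi*0.000102) = 1560.34 Hz

tau = 0.102 ms, fc = 1560.34 Hz


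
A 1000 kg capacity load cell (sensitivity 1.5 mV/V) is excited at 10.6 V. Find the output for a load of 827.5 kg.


Vout = rated_output * Vex * (load / capacity).
Vout = 1.5 * 10.6 * (827.5 / 1000)
Vout = 1.5 * 10.6 * 0.8275
Vout = 13.157 mV

13.157 mV


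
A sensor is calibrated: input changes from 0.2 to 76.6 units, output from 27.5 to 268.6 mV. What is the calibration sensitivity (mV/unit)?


Sensitivity = (y2 - y1) / (x2 - x1).
S = (268.6 - 27.5) / (76.6 - 0.2)
S = 241.1 / 76.4
S = 3.1558 mV/unit

3.1558 mV/unit


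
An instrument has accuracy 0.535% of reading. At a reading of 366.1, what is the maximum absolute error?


Absolute error = (accuracy% / 100) * reading.
Error = (0.535 / 100) * 366.1
Error = 0.00535 * 366.1
Error = 1.9586

1.9586


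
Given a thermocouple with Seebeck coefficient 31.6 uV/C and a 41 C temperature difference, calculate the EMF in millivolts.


The thermocouple output V = sensitivity * dT.
V = 31.6 uV/C * 41 C
V = 1295.6 uV
V = 1.296 mV

1.296 mV


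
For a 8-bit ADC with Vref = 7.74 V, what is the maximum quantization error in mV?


The maximum quantization error is +/- LSB/2.
LSB = Vref / 2^n = 7.74 / 256 = 0.03023438 V
Max error = LSB / 2 = 0.03023438 / 2 = 0.01511719 V
Max error = 15.1172 mV

15.1172 mV


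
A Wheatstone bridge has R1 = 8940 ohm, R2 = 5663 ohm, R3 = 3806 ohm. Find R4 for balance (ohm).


At balance: R1*R4 = R2*R3, so R4 = R2*R3/R1.
R4 = 5663 * 3806 / 8940
R4 = 21553378 / 8940
R4 = 2410.89 ohm

2410.89 ohm


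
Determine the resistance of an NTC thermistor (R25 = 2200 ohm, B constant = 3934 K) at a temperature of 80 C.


NTC thermistor equation: Rt = R25 * exp(B * (1/T - 1/T25)).
T in Kelvin: 353.15 K, T25 = 298.15 K
1/T - 1/T25 = 1/353.15 - 1/298.15 = -0.00052236
B * (1/T - 1/T25) = 3934 * -0.00052236 = -2.055
Rt = 2200 * exp(-2.055) = 281.8 ohm

281.8 ohm


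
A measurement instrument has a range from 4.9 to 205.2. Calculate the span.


Span = upper range - lower range.
Span = 205.2 - (4.9)
Span = 200.3

200.3


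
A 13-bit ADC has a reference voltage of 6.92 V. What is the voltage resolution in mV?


The resolution (LSB) of an ADC is Vref / 2^n.
LSB = 6.92 / 2^13
LSB = 6.92 / 8192
LSB = 0.00084473 V = 0.84472656 mV

0.84472656 mV


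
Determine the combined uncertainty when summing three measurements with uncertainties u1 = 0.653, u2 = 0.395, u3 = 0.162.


For a sum of independent quantities, uc = sqrt(u1^2 + u2^2 + u3^2).
uc = sqrt(0.653^2 + 0.395^2 + 0.162^2)
uc = sqrt(0.426409 + 0.156025 + 0.026244)
uc = 0.7802

0.7802


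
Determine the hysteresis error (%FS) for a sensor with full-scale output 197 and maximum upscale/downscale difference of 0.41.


Hysteresis = (max difference / full scale) * 100%.
H = (0.41 / 197) * 100
H = 0.208 %FS

0.208 %FS


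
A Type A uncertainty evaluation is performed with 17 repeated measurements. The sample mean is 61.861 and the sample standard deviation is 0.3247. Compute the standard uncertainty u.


The standard uncertainty for Type A evaluation is u = s / sqrt(n).
u = 0.3247 / sqrt(17)
u = 0.3247 / 4.1231
u = 0.0788

0.0788


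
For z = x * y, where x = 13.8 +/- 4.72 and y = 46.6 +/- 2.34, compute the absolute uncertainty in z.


For a product z = x*y, the relative uncertainty is:
uz/z = sqrt((ux/x)^2 + (uy/y)^2)
Relative uncertainties: ux/x = 4.72/13.8 = 0.342029
uy/y = 2.34/46.6 = 0.050215
z = 13.8 * 46.6 = 643.1
uz = 643.1 * sqrt(0.342029^2 + 0.050215^2) = 222.31

222.31


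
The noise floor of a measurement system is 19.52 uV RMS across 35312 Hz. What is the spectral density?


Noise spectral density = Vrms / sqrt(BW).
NSD = 19.52 / sqrt(35312)
NSD = 19.52 / 187.9149
NSD = 0.1039 uV/sqrt(Hz)

0.1039 uV/sqrt(Hz)


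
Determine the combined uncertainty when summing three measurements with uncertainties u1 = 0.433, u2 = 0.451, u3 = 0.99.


For a sum of independent quantities, uc = sqrt(u1^2 + u2^2 + u3^2).
uc = sqrt(0.433^2 + 0.451^2 + 0.99^2)
uc = sqrt(0.187489 + 0.203401 + 0.9801)
uc = 1.1709

1.1709


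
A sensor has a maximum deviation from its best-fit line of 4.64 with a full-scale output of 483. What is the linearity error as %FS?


Linearity error = (max deviation / full scale) * 100%.
Linearity = (4.64 / 483) * 100
Linearity = 0.961 %FS

0.961 %FS


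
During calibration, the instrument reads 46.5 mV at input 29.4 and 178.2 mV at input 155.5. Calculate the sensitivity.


Sensitivity = (y2 - y1) / (x2 - x1).
S = (178.2 - 46.5) / (155.5 - 29.4)
S = 131.7 / 126.1
S = 1.0444 mV/unit

1.0444 mV/unit


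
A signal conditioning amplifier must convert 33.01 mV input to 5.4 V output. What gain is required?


Gain = Vout / Vin (converting to same units).
G = 5.4 V / 33.01 mV
G = 5400.0 mV / 33.01 mV
G = 163.59

163.59


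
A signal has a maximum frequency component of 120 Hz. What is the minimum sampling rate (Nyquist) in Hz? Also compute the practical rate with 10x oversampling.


By Nyquist theorem, fs_min = 2 * fmax.
fs_min = 2 * 120 = 240 Hz
Practical rate = 10 * fs_min = 10 * 240 = 2400 Hz

fs_min = 240 Hz, fs_practical = 2400 Hz


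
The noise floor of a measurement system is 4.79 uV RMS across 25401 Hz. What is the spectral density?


Noise spectral density = Vrms / sqrt(BW).
NSD = 4.79 / sqrt(25401)
NSD = 4.79 / 159.3769
NSD = 0.0301 uV/sqrt(Hz)

0.0301 uV/sqrt(Hz)


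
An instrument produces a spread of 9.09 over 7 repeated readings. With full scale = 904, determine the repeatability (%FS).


Repeatability = (spread / full scale) * 100%.
R = (9.09 / 904) * 100
R = 1.006 %FS

1.006 %FS
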